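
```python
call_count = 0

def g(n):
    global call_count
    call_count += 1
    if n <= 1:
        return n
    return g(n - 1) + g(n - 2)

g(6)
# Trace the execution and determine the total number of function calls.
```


g(6) calls g(5) and g(4); each non-base call branches into two more.
Let C(k) = total number of calls made by g(k), including the call to g(k) itself.
Base cases: C(0) = 1, C(1) = 1
Recurrence: C(k) = 1 + C(k-1) + C(k-2)
  C(2) = 1 + C(1) + C(0) = 1 + 1 + 1 = 3
  C(3) = 1 + C(2) + C(1) = 1 + 3 + 1 = 5
  C(4) = 1 + C(3) + C(2) = 1 + 5 + 3 = 9
  C(5) = 1 + C(4) + C(3) = 1 + 9 + 5 = 15
  C(6) = 1 + C(5) + C(4) = 1 + 15 + 9 = 25
Total calls = C(6) = 25


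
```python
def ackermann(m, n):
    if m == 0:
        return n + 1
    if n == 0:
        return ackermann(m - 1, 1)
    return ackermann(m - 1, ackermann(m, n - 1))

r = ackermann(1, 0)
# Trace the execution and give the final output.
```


ackermann(1, 0)
n == 0: return ackermann(0, 1)
= ackermann(0, 1) = 2
= 2


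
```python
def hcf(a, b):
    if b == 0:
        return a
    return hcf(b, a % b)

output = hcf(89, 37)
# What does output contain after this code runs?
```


hcf(89, 37)
= hcf(37, 89 % 37) = hcf(37, 15)
= hcf(15, 37 % 15) = hcf(15, 7)
= hcf(7, 15 % 7) = hcf(7, 1)
= hcf(1, 7 % 1) = hcf(1, 0)
b == 0, return a = 1


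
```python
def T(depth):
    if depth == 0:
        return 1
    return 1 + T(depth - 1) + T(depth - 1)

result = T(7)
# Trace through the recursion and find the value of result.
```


T(7)
= 1 + T(6) + T(6)
= 1 + 2 * T(6)
T(k) = 2^(k+1) - 1
T(0) = 1
T(1) = 3
T(2) = 7
T(3) = 15
T(4) = 31
T(7) = 2^8 - 1 = 255


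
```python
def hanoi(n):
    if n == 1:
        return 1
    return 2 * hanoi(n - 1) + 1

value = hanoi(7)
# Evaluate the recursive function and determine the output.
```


hanoi(7)
= 2 * hanoi(6) + 1
= 2 * (2 * hanoi(5) + 1) + 1
= 2 * (2 * (2 * hanoi(4) + 1) + 1) + 1
= 2 * (2 * (2 * (2 * hanoi(3) + 1) + 1) + 1) + 1
= 2 * (2 * (2 * (2 * (2 * hanoi(2) + 1) + 1) + 1) + 1) + 1
= 2 * (2 * (2 * (2 * (2 * (2 * hanoi(1) + 1) + 1) + 1) + 1) + 1) + 1
Now compute bottom-up:
hanoi(1) = 1
hanoi(2) = 2 * 1 + 1 = 3
hanoi(3) = 2 * 3 + 1 = 7
hanoi(4) = 2 * 7 + 1 = 15
hanoi(5) = 2 * 15 + 1 = 31
hanoi(6) = 2 * 31 + 1 = 63
hanoi(7) = 2 * 63 + 1 = 127
= 127


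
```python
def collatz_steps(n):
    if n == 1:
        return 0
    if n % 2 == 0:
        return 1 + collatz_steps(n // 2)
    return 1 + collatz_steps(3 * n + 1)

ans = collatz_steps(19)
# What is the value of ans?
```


collatz_steps(19)
19 is odd -> 3*19+1 = 58 -> collatz_steps(58)
58 is even -> collatz_steps(29)
29 is odd -> 3*29+1 = 88 -> collatz_steps(88)
88 is even -> collatz_steps(44)
44 is even -> collatz_steps(22)
22 is even -> collatz_steps(11)
11 is odd -> 3*11+1 = 34 -> collatz_steps(34)
34 is even -> collatz_steps(17)
17 is odd -> 3*17+1 = 52 -> collatz_steps(52)
52 is even -> collatz_steps(26)
26 is even -> collatz_steps(13)
13 is odd -> 3*13+1 = 40 -> collatz_steps(40)
40 is even -> collatz_steps(20)
20 is even -> collatz_steps(10)
10 is even -> collatz_steps(5)
5 is odd -> 3*5+1 = 16 -> collatz_steps(16)
16 is even -> collatz_steps(8)
8 is even -> collatz_steps(4)
4 is even -> collatz_steps(2)
2 is even -> collatz_steps(1)
Reached 1 after 20 steps
= 20


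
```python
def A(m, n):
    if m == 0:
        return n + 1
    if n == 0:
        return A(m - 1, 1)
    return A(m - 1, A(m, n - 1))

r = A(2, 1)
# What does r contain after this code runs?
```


A(2, 1)
= A(1, A(2, 0))
First compute A(2, 0) = 3
= A(1, 3)
= 5


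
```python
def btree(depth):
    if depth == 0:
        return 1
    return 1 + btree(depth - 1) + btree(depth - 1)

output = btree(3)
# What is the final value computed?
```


btree(3)
= 1 + btree(2) + btree(2)
= 1 + 2 * btree(2)
btree(k) = 2^(k+1) - 1
btree(0) = 1
btree(1) = 3
btree(2) = 7
btree(3) = 15
btree(3) = 2^4 - 1 = 15


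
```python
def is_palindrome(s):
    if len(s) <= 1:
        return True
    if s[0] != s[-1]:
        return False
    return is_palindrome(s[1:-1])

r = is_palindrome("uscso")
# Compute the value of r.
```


is_palindrome("uscso")
"uscso": s[0]='u' != s[-1]='o' -> False
= False


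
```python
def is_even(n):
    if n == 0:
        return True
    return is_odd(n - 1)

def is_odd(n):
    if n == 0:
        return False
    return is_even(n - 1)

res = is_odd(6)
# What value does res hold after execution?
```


is_odd(6)
= is_even(5)
= is_odd(4)
= is_even(3)
= is_odd(2)
= is_even(1)
= is_odd(0)
n == 0: return False
= False


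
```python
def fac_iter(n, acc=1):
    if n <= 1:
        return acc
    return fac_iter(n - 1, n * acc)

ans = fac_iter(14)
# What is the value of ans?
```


fac_iter(14, 1)
= fac_iter(13, 14 * 1) = fac_iter(13, 14)
= fac_iter(12, 13 * 14) = fac_iter(12, 182)
= fac_iter(11, 12 * 182) = fac_iter(11, 2184)
= fac_iter(10, 11 * 2184) = fac_iter(10, 24024)
= fac_iter(9, 10 * 24024) = fac_iter(9, 240240)
= fac_iter(8, 9 * 240240) = fac_iter(8, 2162160)
= fac_iter(7, 8 * 2162160) = fac_iter(7, 17297280)
= fac_iter(6, 7 * 17297280) = fac_iter(6, 121080960)
= fac_iter(5, 6 * 121080960) = fac_iter(5, 726485760)
= fac_iter(4, 5 * 726485760) = fac_iter(4, 3632428800)
= fac_iter(3, 4 * 3632428800) = fac_iter(3, 14529715200)
= fac_iter(2, 3 * 14529715200) = fac_iter(2, 43589145600)
= fac_iter(1, 2 * 43589145600) = fac_iter(1, 87178291200)
n <= 1, return acc = 87178291200


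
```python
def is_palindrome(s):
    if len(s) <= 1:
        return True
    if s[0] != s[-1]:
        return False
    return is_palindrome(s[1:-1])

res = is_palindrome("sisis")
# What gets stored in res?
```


is_palindrome("sisis")
"sisis": s[0]='s' == s[-1]='s' -> is_palindrome("isi")
"isi": s[0]='i' == s[-1]='i' -> is_palindrome("s")
"s": len <= 1 -> True
= True


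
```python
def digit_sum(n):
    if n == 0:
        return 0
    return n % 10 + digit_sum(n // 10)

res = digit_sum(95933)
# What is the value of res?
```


digit_sum(95933)
= 3 + digit_sum(9593)
= 3 + 3 + digit_sum(959)
= 3 + 3 + 9 + digit_sum(95)
= 3 + 3 + 9 + 5 + digit_sum(9)
= 3 + 3 + 9 + 5 + 9 + digit_sum(0)
= 3 + 3 + 9 + 5 + 9 + 0
= 29


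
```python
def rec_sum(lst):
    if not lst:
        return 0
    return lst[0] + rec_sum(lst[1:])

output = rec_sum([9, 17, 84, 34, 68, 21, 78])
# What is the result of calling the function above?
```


rec_sum([9, 17, 84, 34, 68, 21, 78])
= 9 + rec_sum([17, 84, 34, 68, 21, 78])
= 9 + 17 + rec_sum([84, 34, 68, 21, 78])
= 9 + 17 + 84 + rec_sum([34, 68, 21, 78])
= 9 + 17 + 84 + 34 + rec_sum([68, 21, 78])
= 9 + 17 + 84 + 34 + 68 + rec_sum([21, 78])
= 9 + 17 + 84 + 34 + 68 + 21 + rec_sum([78])
= 9 + 17 + 84 + 34 + 68 + 21 + 78 + rec_sum([])
= 9 + 17 + 84 + 34 + 68 + 21 + 78 + 0
= 311


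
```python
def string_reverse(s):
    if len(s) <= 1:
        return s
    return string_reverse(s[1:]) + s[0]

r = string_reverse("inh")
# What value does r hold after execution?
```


string_reverse("inh")
= string_reverse("nh") + "i"
= string_reverse("h") + "n" + "i"
= "h" + "n" + "i"
= "hni"


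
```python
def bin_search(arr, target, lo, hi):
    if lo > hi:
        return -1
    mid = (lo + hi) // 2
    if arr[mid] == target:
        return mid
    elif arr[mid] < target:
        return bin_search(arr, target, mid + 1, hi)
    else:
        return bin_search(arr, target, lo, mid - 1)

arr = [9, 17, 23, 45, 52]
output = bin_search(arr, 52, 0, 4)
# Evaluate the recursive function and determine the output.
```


bin_search(arr, 52, 0, 4)
lo=0, hi=4, mid=2, arr[mid]=23
23 < 52, search right half
lo=3, hi=4, mid=3, arr[mid]=45
45 < 52, search right half
lo=4, hi=4, mid=4, arr[mid]=52
arr[4] == 52, found at index 4
= 4


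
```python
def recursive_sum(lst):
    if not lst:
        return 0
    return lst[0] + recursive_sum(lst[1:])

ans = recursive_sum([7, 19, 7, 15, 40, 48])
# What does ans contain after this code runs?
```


recursive_sum([7, 19, 7, 15, 40, 48])
= 7 + recursive_sum([19, 7, 15, 40, 48])
= 7 + 19 + recursive_sum([7, 15, 40, 48])
= 7 + 19 + 7 + recursive_sum([15, 40, 48])
= 7 + 19 + 7 + 15 + recursive_sum([40, 48])
= 7 + 19 + 7 + 15 + 40 + recursive_sum([48])
= 7 + 19 + 7 + 15 + 40 + 48 + recursive_sum([])
= 7 + 19 + 7 + 15 + 40 + 48 + 0
= 136


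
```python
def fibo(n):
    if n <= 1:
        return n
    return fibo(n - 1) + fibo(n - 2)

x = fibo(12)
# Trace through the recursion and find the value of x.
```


fibo(12)
= fibo(11) + fibo(10)
= (fibo(10) + fibo(9)) + fibo(10)
Computing bottom-up: fibo(0)=0, fibo(1)=1, fibo(2)=1, fibo(3)=2, fibo(4)=3, fibo(5)=5, fibo(6)=8, fibo(7)=13, fibo(8)=21, fibo(9)=34, fibo(10)=55, fibo(11)=89, fibo(12)=144
= 144


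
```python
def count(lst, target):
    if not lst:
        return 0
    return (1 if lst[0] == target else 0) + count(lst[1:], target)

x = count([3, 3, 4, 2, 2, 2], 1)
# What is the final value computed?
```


count([3, 3, 4, 2, 2, 2], 1)
lst[0]=3 != 1: 0 + count([3, 4, 2, 2, 2], 1)
lst[0]=3 != 1: 0 + count([4, 2, 2, 2], 1)
lst[0]=4 != 1: 0 + count([2, 2, 2], 1)
lst[0]=2 != 1: 0 + count([2, 2], 1)
lst[0]=2 != 1: 0 + count([2], 1)
lst[0]=2 != 1: 0 + count([], 1)
= 0


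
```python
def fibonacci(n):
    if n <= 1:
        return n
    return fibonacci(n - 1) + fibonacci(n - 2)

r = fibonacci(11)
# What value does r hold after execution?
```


fibonacci(11)
= fibonacci(10) + fibonacci(9)
= (fibonacci(9) + fibonacci(8)) + fibonacci(9)
Computing bottom-up: fibonacci(0)=0, fibonacci(1)=1, fibonacci(2)=1, fibonacci(3)=2, fibonacci(4)=3, fibonacci(5)=5, fibonacci(6)=8, fibonacci(7)=13, fibonacci(8)=21, fibonacci(9)=34, fibonacci(10)=55, fibonacci(11)=89
= 89


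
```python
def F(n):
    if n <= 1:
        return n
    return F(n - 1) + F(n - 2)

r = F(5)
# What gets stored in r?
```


F(5)
= F(4) + F(3)
= (F(3) + F(2)) + F(3)
Computing bottom-up: F(0)=0, F(1)=1, F(2)=1, F(3)=2, F(4)=3, F(5)=5
= 5


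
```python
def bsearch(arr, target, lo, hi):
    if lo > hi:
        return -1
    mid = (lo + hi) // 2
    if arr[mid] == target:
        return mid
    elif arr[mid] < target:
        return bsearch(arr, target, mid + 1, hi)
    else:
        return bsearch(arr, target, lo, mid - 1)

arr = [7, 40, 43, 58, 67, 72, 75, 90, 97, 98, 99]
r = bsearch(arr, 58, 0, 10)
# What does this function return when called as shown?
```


bsearch(arr, 58, 0, 10)
lo=0, hi=10, mid=5, arr[mid]=72
72 > 58, search left half
lo=0, hi=4, mid=2, arr[mid]=43
43 < 58, search right half
lo=3, hi=4, mid=3, arr[mid]=58
arr[3] == 58, found at index 3
= 3


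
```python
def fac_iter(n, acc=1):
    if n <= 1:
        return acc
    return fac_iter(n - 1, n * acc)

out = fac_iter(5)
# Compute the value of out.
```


fac_iter(5, 1)
= fac_iter(4, 5 * 1) = fac_iter(4, 5)
= fac_iter(3, 4 * 5) = fac_iter(3, 20)
= fac_iter(2, 3 * 20) = fac_iter(2, 60)
= fac_iter(1, 2 * 60) = fac_iter(1, 120)
n <= 1, return acc = 120


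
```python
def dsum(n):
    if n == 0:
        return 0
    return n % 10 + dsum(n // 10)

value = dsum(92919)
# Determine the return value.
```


dsum(92919)
= 9 + dsum(9291)
= 9 + 1 + dsum(929)
= 9 + 1 + 9 + dsum(92)
= 9 + 1 + 9 + 2 + dsum(9)
= 9 + 1 + 9 + 2 + 9 + dsum(0)
= 9 + 1 + 9 + 2 + 9 + 0
= 30


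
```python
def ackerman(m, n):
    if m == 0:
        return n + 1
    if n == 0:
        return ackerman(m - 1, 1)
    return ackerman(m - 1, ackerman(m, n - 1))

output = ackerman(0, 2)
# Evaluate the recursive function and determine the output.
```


ackerman(0, 2)
m == 0: return 2 + 1 = 3
= 3


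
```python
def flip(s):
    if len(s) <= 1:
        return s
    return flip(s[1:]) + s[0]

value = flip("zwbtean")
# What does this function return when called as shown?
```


flip("zwbtean")
= flip("wbtean") + "z"
= flip("btean") + "w" + "z"
= flip("tean") + "b" + "w" + "z"
= flip("ean") + "t" + "b" + "w" + "z"
= flip("an") + "e" + "t" + "b" + "w" + "z"
= flip("n") + "a" + "e" + "t" + "b" + "w" + "z"
= "n" + "a" + "e" + "t" + "b" + "w" + "z"
= "naetbwz"


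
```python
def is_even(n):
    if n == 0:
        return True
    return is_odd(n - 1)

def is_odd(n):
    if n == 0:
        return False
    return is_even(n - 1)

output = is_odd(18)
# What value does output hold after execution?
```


is_odd(18)
= is_even(17)
= is_odd(16)
= is_even(15)
= is_odd(14)
= is_even(13)
= is_odd(12)
= is_even(11)
= is_odd(10)
= is_even(9)
= is_odd(8)
= is_even(7)
= is_odd(6)
= is_even(5)
= is_odd(4)
= is_even(3)
= is_odd(2)
= is_even(1)
= is_odd(0)
n == 0: return False
= False


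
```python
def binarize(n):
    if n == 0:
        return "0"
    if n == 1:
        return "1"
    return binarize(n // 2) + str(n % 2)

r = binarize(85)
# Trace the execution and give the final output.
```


binarize(85)
= binarize(42) + "1"
= binarize(21) + "0" + "1"
= binarize(10) + "1" + "0" + "1"
= binarize(5) + "0" + "1" + "0" + "1"
= binarize(2) + "1" + "0" + "1" + "0" + "1"
= binarize(1) + "0" + "1" + "0" + "1" + "0" + "1"
= "1" + "0" + "1" + "0" + "1" + "0" + "1"
= "1010101"


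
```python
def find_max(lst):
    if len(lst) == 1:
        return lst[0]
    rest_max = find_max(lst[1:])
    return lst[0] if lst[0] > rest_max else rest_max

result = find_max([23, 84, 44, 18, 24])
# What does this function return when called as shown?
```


find_max([23, 84, 44, 18, 24])
= compare 23 with find_max([84, 44, 18, 24])
= compare 84 with find_max([44, 18, 24])
= compare 44 with find_max([18, 24])
= compare 18 with find_max([24])
Base: find_max([24]) = 24
compare 18 with 24: max = 24
compare 44 with 24: max = 44
compare 84 with 44: max = 84
compare 23 with 84: max = 84
= 84


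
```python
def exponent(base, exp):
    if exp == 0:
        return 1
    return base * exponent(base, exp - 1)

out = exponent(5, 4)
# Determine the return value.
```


exponent(5, 4)
= 5 * exponent(5, 3)
= 5 * 5 * exponent(5, 2)
= 5 * 5 * 5 * exponent(5, 1)
= 5 * 5 * 5 * 5 * exponent(5, 0)
= 5 * 5 * 5 * 5 * 1
= 625


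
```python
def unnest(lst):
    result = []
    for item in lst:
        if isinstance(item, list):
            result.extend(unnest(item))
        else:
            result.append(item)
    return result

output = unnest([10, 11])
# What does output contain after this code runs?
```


unnest([10, 11])
Processing each element:
  10 is not a list -> append 10
  11 is not a list -> append 11
= [10, 11]


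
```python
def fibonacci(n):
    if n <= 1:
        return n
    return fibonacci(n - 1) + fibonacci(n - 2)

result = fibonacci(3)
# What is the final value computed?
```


fibonacci(3)
= fibonacci(2) + fibonacci(1)
Computing bottom-up: fibonacci(0)=0, fibonacci(1)=1, fibonacci(2)=1, fibonacci(3)=2
= 2


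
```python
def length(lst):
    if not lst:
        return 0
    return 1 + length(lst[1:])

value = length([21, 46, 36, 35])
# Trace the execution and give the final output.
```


length([21, 46, 36, 35])
= 1 + length([46, 36, 35])
= 1 + 1 + length([36, 35])
= 1 + 1 + 1 + length([35])
= 1 + 1 + 1 + 1 + length([])
= 1 + 1 + 1 + 1 + 0
= 4


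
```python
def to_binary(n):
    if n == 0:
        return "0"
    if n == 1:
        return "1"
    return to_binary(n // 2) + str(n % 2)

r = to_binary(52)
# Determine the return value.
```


to_binary(52)
= to_binary(26) + "0"
= to_binary(13) + "0" + "0"
= to_binary(6) + "1" + "0" + "0"
= to_binary(3) + "0" + "1" + "0" + "0"
= to_binary(1) + "1" + "0" + "1" + "0" + "0"
= "1" + "1" + "0" + "1" + "0" + "0"
= "110100"


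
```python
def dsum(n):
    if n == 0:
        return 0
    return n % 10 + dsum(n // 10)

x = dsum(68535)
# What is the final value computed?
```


dsum(68535)
= 5 + dsum(6853)
= 5 + 3 + dsum(685)
= 5 + 3 + 5 + dsum(68)
= 5 + 3 + 5 + 8 + dsum(6)
= 5 + 3 + 5 + 8 + 6 + dsum(0)
= 5 + 3 + 5 + 8 + 6 + 0
= 27


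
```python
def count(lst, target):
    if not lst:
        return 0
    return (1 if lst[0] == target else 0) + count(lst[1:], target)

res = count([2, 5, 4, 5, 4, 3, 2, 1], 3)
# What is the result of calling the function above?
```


count([2, 5, 4, 5, 4, 3, 2, 1], 3)
lst[0]=2 != 3: 0 + count([5, 4, 5, 4, 3, 2, 1], 3)
lst[0]=5 != 3: 0 + count([4, 5, 4, 3, 2, 1], 3)
lst[0]=4 != 3: 0 + count([5, 4, 3, 2, 1], 3)
lst[0]=5 != 3: 0 + count([4, 3, 2, 1], 3)
lst[0]=4 != 3: 0 + count([3, 2, 1], 3)
lst[0]=3 == 3: 1 + count([2, 1], 3)
lst[0]=2 != 3: 0 + count([1], 3)
lst[0]=1 != 3: 0 + count([], 3)
= 1


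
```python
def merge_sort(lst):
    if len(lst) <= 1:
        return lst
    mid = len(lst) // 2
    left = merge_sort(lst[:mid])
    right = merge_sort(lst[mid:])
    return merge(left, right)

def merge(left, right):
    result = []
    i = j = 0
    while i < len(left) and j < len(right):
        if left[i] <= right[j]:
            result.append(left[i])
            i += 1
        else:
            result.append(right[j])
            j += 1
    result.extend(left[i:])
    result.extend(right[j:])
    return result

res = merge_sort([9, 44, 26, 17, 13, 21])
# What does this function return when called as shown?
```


merge_sort([9, 44, 26, 17, 13, 21])
Split into [9, 44, 26] and [17, 13, 21]
Left sorted: [9, 26, 44]
Right sorted: [13, 17, 21]
Merge [9, 26, 44] and [13, 17, 21]
= [9, 13, 17, 21, 26, 44]


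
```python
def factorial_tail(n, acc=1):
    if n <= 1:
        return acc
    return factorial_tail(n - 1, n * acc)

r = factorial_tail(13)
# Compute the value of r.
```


factorial_tail(13, 1)
= factorial_tail(12, 13 * 1) = factorial_tail(12, 13)
= factorial_tail(11, 12 * 13) = factorial_tail(11, 156)
= factorial_tail(10, 11 * 156) = factorial_tail(10, 1716)
= factorial_tail(9, 10 * 1716) = factorial_tail(9, 17160)
= factorial_tail(8, 9 * 17160) = factorial_tail(8, 154440)
= factorial_tail(7, 8 * 154440) = factorial_tail(7, 1235520)
= factorial_tail(6, 7 * 1235520) = factorial_tail(6, 8648640)
= factorial_tail(5, 6 * 8648640) = factorial_tail(5, 51891840)
= factorial_tail(4, 5 * 51891840) = factorial_tail(4, 259459200)
= factorial_tail(3, 4 * 259459200) = factorial_tail(3, 1037836800)
= factorial_tail(2, 3 * 1037836800) = factorial_tail(2, 3113510400)
= factorial_tail(1, 2 * 3113510400) = factorial_tail(1, 6227020800)
n <= 1, return acc = 6227020800


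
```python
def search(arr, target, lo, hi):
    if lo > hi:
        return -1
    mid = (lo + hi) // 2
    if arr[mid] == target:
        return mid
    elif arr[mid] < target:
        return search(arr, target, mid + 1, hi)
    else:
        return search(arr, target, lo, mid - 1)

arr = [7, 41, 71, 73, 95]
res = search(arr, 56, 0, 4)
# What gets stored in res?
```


search(arr, 56, 0, 4)
lo=0, hi=4, mid=2, arr[mid]=71
71 > 56, search left half
lo=0, hi=1, mid=0, arr[mid]=7
7 < 56, search right half
lo=1, hi=1, mid=1, arr[mid]=41
41 < 56, search right half
lo > hi, target not found, return -1
= -1


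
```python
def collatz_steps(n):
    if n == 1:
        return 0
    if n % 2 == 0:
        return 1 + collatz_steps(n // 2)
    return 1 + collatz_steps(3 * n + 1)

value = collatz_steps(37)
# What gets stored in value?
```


collatz_steps(37)
37 is odd -> 3*37+1 = 112 -> collatz_steps(112)
112 is even -> collatz_steps(56)
56 is even -> collatz_steps(28)
28 is even -> collatz_steps(14)
14 is even -> collatz_steps(7)
7 is odd -> 3*7+1 = 22 -> collatz_steps(22)
22 is even -> collatz_steps(11)
11 is odd -> 3*11+1 = 34 -> collatz_steps(34)
34 is even -> collatz_steps(17)
17 is odd -> 3*17+1 = 52 -> collatz_steps(52)
52 is even -> collatz_steps(26)
26 is even -> collatz_steps(13)
13 is odd -> 3*13+1 = 40 -> collatz_steps(40)
40 is even -> collatz_steps(20)
20 is even -> collatz_steps(10)
10 is even -> collatz_steps(5)
5 is odd -> 3*5+1 = 16 -> collatz_steps(16)
16 is even -> collatz_steps(8)
8 is even -> collatz_steps(4)
4 is even -> collatz_steps(2)
2 is even -> collatz_steps(1)
Reached 1 after 21 steps
= 21


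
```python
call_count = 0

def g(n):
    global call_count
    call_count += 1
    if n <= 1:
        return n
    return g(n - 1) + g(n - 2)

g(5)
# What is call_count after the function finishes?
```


g(5) calls g(4) and g(3); each non-base call branches into two more.
Let C(k) = total number of calls made by g(k), including the call to g(k) itself.
Base cases: C(0) = 1, C(1) = 1
Recurrence: C(k) = 1 + C(k-1) + C(k-2)
  C(2) = 1 + C(1) + C(0) = 1 + 1 + 1 = 3
  C(3) = 1 + C(2) + C(1) = 1 + 3 + 1 = 5
  C(4) = 1 + C(3) + C(2) = 1 + 5 + 3 = 9
  C(5) = 1 + C(4) + C(3) = 1 + 9 + 5 = 15
Total calls = C(5) = 15


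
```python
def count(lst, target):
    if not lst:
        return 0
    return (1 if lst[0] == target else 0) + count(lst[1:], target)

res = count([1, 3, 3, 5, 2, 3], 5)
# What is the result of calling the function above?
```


count([1, 3, 3, 5, 2, 3], 5)
lst[0]=1 != 5: 0 + count([3, 3, 5, 2, 3], 5)
lst[0]=3 != 5: 0 + count([3, 5, 2, 3], 5)
lst[0]=3 != 5: 0 + count([5, 2, 3], 5)
lst[0]=5 == 5: 1 + count([2, 3], 5)
lst[0]=2 != 5: 0 + count([3], 5)
lst[0]=3 != 5: 0 + count([], 5)
= 1


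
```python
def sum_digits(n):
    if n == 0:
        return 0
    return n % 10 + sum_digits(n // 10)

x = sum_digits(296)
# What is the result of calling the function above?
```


sum_digits(296)
= 6 + sum_digits(29)
= 6 + 9 + sum_digits(2)
= 6 + 9 + 2 + sum_digits(0)
= 6 + 9 + 2 + 0
= 17


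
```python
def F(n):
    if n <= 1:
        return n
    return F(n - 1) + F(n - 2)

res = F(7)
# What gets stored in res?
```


F(7)
= F(6) + F(5)
= (F(5) + F(4)) + F(5)
Computing bottom-up: F(0)=0, F(1)=1, F(2)=1, F(3)=2, F(4)=3, F(5)=5, F(6)=8, F(7)=13
= 13


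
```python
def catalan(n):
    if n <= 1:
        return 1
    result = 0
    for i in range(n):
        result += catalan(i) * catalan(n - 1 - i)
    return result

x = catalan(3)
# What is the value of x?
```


catalan(3)
= sum of catalan(i) * catalan(3-1-i) for i in 0..2
First compute sub-values bottom-up:
  catalan(0) = 1, catalan(1) = 1
  catalan(2) = 1*1 + 1*1 = 2
Now catalan(3):
  catalan(0)*catalan(2) = 1*2 = 2
  catalan(1)*catalan(1) = 1*1 = 1
  catalan(2)*catalan(0) = 2*1 = 2
= 2 + 1 + 2
= 5


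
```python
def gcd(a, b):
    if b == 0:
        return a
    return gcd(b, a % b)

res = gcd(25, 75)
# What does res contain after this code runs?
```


gcd(25, 75)
= gcd(75, 25 % 75) = gcd(75, 25)
= gcd(25, 75 % 25) = gcd(25, 0)
b == 0, return a = 25


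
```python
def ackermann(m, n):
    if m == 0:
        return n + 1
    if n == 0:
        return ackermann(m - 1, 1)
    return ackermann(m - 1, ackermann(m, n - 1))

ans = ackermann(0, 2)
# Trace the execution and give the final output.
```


ackermann(0, 2)
m == 0: return 2 + 1 = 3
= 3


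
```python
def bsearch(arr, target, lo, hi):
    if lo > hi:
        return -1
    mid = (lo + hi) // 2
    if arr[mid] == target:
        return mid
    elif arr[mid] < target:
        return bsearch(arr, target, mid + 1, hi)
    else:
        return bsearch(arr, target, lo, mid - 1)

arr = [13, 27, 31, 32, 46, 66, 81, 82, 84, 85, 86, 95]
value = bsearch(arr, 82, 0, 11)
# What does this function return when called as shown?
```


bsearch(arr, 82, 0, 11)
lo=0, hi=11, mid=5, arr[mid]=66
66 < 82, search right half
lo=6, hi=11, mid=8, arr[mid]=84
84 > 82, search left half
lo=6, hi=7, mid=6, arr[mid]=81
81 < 82, search right half
lo=7, hi=7, mid=7, arr[mid]=82
arr[7] == 82, found at index 7
= 7


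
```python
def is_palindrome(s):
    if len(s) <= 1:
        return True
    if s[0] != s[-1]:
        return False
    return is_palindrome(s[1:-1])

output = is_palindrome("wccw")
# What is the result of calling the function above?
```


is_palindrome("wccw")
"wccw": s[0]='w' == s[-1]='w' -> is_palindrome("cc")
"cc": s[0]='c' == s[-1]='c' -> is_palindrome("")
"": len <= 1 -> True
= True


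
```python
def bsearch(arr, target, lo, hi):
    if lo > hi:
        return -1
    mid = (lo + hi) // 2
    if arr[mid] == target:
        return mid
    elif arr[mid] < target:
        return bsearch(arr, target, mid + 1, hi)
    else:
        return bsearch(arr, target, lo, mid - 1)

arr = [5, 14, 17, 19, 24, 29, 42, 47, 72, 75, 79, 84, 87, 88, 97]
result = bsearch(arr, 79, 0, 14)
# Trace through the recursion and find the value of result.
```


bsearch(arr, 79, 0, 14)
lo=0, hi=14, mid=7, arr[mid]=47
47 < 79, search right half
lo=8, hi=14, mid=11, arr[mid]=84
84 > 79, search left half
lo=8, hi=10, mid=9, arr[mid]=75
75 < 79, search right half
lo=10, hi=10, mid=10, arr[mid]=79
arr[10] == 79, found at index 10
= 10


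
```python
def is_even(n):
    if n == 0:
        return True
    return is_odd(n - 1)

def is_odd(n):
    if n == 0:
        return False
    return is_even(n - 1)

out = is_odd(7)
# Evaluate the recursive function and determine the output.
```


is_odd(7)
= is_even(6)
= is_odd(5)
= is_even(4)
= is_odd(3)
= is_even(2)
= is_odd(1)
= is_even(0)
n == 0: return True
= True


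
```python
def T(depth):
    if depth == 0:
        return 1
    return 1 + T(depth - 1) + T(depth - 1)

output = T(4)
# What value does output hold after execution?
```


T(4)
= 1 + T(3) + T(3)
= 1 + 2 * T(3)
T(k) = 2^(k+1) - 1
T(0) = 1
T(1) = 3
T(2) = 7
T(3) = 15
T(4) = 31
T(4) = 2^5 - 1 = 31


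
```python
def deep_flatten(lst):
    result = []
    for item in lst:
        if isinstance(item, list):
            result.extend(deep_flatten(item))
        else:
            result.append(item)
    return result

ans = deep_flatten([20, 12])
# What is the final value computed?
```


deep_flatten([20, 12])
Processing each element:
  20 is not a list -> append 20
  12 is not a list -> append 12
= [20, 12]


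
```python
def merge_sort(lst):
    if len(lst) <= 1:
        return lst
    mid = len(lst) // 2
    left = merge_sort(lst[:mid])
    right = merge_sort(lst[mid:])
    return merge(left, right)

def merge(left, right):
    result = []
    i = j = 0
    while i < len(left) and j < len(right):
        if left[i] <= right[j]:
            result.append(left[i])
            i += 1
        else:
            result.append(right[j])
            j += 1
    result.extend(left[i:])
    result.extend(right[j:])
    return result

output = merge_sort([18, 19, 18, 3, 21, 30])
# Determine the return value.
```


merge_sort([18, 19, 18, 3, 21, 30])
Split into [18, 19, 18] and [3, 21, 30]
Left sorted: [18, 18, 19]
Right sorted: [3, 21, 30]
Merge [18, 18, 19] and [3, 21, 30]
= [3, 18, 18, 19, 21, 30]


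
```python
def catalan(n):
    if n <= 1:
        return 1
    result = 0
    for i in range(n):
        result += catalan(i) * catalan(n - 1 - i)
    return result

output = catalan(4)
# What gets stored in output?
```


catalan(4)
= sum of catalan(i) * catalan(4-1-i) for i in 0..3
First compute sub-values bottom-up:
  catalan(0) = 1, catalan(1) = 1
  catalan(2) = 1*1 + 1*1 = 2
  catalan(3) = 1*2 + 1*1 + 2*1 = 5
Now catalan(4):
  catalan(0)*catalan(3) = 1*5 = 5
  catalan(1)*catalan(2) = 1*2 = 2
  catalan(2)*catalan(1) = 2*1 = 2
  catalan(3)*catalan(0) = 5*1 = 5
= 5 + 2 + 2 + 5
= 14


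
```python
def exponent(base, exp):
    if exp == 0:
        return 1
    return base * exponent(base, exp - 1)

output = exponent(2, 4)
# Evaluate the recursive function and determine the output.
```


exponent(2, 4)
= 2 * exponent(2, 3)
= 2 * 2 * exponent(2, 2)
= 2 * 2 * 2 * exponent(2, 1)
= 2 * 2 * 2 * 2 * exponent(2, 0)
= 2 * 2 * 2 * 2 * 1
= 16


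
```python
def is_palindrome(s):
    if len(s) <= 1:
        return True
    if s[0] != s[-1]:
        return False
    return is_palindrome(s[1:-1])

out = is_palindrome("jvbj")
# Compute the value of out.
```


is_palindrome("jvbj")
"jvbj": s[0]='j' == s[-1]='j' -> is_palindrome("vb")
"vb": s[0]='v' != s[-1]='b' -> False
= False


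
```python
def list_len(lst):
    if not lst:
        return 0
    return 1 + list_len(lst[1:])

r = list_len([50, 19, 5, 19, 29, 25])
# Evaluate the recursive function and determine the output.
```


list_len([50, 19, 5, 19, 29, 25])
= 1 + list_len([19, 5, 19, 29, 25])
= 1 + 1 + list_len([5, 19, 29, 25])
= 1 + 1 + 1 + list_len([19, 29, 25])
= 1 + 1 + 1 + 1 + list_len([29, 25])
= 1 + 1 + 1 + 1 + 1 + list_len([25])
= 1 + 1 + 1 + 1 + 1 + 1 + list_len([])
= 1 + 1 + 1 + 1 + 1 + 1 + 0
= 6


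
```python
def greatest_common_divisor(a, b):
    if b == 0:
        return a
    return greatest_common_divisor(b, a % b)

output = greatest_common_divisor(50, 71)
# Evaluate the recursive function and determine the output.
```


greatest_common_divisor(50, 71)
= greatest_common_divisor(71, 50 % 71) = greatest_common_divisor(71, 50)
= greatest_common_divisor(50, 71 % 50) = greatest_common_divisor(50, 21)
= greatest_common_divisor(21, 50 % 21) = greatest_common_divisor(21, 8)
= greatest_common_divisor(8, 21 % 8) = greatest_common_divisor(8, 5)
= greatest_common_divisor(5, 8 % 5) = greatest_common_divisor(5, 3)
= greatest_common_divisor(3, 5 % 3) = greatest_common_divisor(3, 2)
= greatest_common_divisor(2, 3 % 2) = greatest_common_divisor(2, 1)
= greatest_common_divisor(1, 2 % 1) = greatest_common_divisor(1, 0)
b == 0, return a = 1


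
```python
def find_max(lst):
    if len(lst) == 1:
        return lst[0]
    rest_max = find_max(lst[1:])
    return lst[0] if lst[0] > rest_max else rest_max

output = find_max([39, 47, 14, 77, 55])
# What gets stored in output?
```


find_max([39, 47, 14, 77, 55])
= compare 39 with find_max([47, 14, 77, 55])
= compare 47 with find_max([14, 77, 55])
= compare 14 with find_max([77, 55])
= compare 77 with find_max([55])
Base: find_max([55]) = 55
compare 77 with 55: max = 77
compare 14 with 77: max = 77
compare 47 with 77: max = 77
compare 39 with 77: max = 77
= 77


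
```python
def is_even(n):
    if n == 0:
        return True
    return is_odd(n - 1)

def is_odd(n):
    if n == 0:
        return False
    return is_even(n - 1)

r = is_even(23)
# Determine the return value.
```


is_even(23)
= is_odd(22)
= is_even(21)
= is_odd(20)
= is_even(19)
= is_odd(18)
= is_even(17)
= is_odd(16)
= is_even(15)
= is_odd(14)
= is_even(13)
= is_odd(12)
= is_even(11)
= is_odd(10)
= is_even(9)
= is_odd(8)
= is_even(7)
= is_odd(6)
= is_even(5)
= is_odd(4)
= is_even(3)
= is_odd(2)
= is_even(1)
= is_odd(0)
n == 0: return False
= False


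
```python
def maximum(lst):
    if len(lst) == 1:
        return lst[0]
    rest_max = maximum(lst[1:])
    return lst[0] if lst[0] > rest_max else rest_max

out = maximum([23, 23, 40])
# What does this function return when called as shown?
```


maximum([23, 23, 40])
= compare 23 with maximum([23, 40])
= compare 23 with maximum([40])
Base: maximum([40]) = 40
compare 23 with 40: max = 40
compare 23 with 40: max = 40
= 40


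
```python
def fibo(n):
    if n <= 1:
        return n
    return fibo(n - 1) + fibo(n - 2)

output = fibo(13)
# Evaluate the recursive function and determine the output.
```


fibo(13)
= fibo(12) + fibo(11)
= (fibo(11) + fibo(10)) + fibo(11)
Computing bottom-up: fibo(0)=0, fibo(1)=1, fibo(2)=1, fibo(3)=2, fibo(4)=3, fibo(5)=5, fibo(6)=8, fibo(7)=13, fibo(8)=21, fibo(9)=34, fibo(10)=55, fibo(11)=89, fibo(12)=144, fibo(13)=233
= 233


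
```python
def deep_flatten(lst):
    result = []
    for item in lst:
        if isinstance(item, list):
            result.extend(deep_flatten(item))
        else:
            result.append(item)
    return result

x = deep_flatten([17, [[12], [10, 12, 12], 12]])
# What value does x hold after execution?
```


deep_flatten([17, [[12], [10, 12, 12], 12]])
Processing each element:
  17 is not a list -> append 17
  [[12], [10, 12, 12], 12] is a list -> deep_flatten recursively -> [12, 10, 12, 12, 12]
= [17, 12, 10, 12, 12, 12]


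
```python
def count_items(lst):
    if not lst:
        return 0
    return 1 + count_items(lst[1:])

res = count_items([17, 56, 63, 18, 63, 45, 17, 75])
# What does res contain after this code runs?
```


count_items([17, 56, 63, 18, 63, 45, 17, 75])
= 1 + count_items([56, 63, 18, 63, 45, 17, 75])
= 1 + 1 + count_items([63, 18, 63, 45, 17, 75])
= 1 + 1 + 1 + count_items([18, 63, 45, 17, 75])
= 1 + 1 + 1 + 1 + count_items([63, 45, 17, 75])
= 1 + 1 + 1 + 1 + 1 + count_items([45, 17, 75])
= 1 + 1 + 1 + 1 + 1 + 1 + count_items([17, 75])
= 1 + 1 + 1 + 1 + 1 + 1 + 1 + count_items([75])
= 1 + 1 + 1 + 1 + 1 + 1 + 1 + 1 + count_items([])
= 1 + 1 + 1 + 1 + 1 + 1 + 1 + 1 + 0
= 8


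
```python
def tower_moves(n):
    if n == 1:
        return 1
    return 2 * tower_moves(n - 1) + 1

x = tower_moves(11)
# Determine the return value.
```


tower_moves(11)
= 2 * tower_moves(10) + 1
= 2 * (2 * tower_moves(9) + 1) + 1
= 2 * (2 * (2 * tower_moves(8) + 1) + 1) + 1
= 2 * (2 * (2 * (2 * tower_moves(7) + 1) + 1) + 1) + 1
= 2 * (2 * (2 * (2 * (2 * tower_moves(6) + 1) + 1) + 1) + 1) + 1
= 2 * (2 * (2 * (2 * (2 * (2 * tower_moves(5) + 1) + 1) + 1) + 1) + 1) + 1
= 2 * (2 * (2 * (2 * (2 * (2 * (2 * tower_moves(4) + 1) + 1) + 1) + 1) + 1) + 1) + 1
= 2 * (2 * (2 * (2 * (2 * (2 * (2 * (2 * tower_moves(3) + 1) + 1) + 1) + 1) + 1) + 1) + 1) + 1
= 2 * (2 * (2 * (2 * (2 * (2 * (2 * (2 * (2 * tower_moves(2) + 1) + 1) + 1) + 1) + 1) + 1) + 1) + 1) + 1
= 2 * (2 * (2 * (2 * (2 * (2 * (2 * (2 * (2 * (2 * tower_moves(1) + 1) + 1) + 1) + 1) + 1) + 1) + 1) + 1) + 1) + 1
Now compute bottom-up:
tower_moves(1) = 1
tower_moves(2) = 2 * 1 + 1 = 3
tower_moves(3) = 2 * 3 + 1 = 7
tower_moves(4) = 2 * 7 + 1 = 15
tower_moves(5) = 2 * 15 + 1 = 31
tower_moves(6) = 2 * 31 + 1 = 63
tower_moves(7) = 2 * 63 + 1 = 127
tower_moves(8) = 2 * 127 + 1 = 255
tower_moves(9) = 2 * 255 + 1 = 511
tower_moves(10) = 2 * 511 + 1 = 1023
tower_moves(11) = 2 * 1023 + 1 = 2047
= 2047


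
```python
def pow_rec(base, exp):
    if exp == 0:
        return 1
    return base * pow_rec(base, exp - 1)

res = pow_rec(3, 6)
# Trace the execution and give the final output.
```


pow_rec(3, 6)
= 3 * pow_rec(3, 5)
= 3 * 3 * pow_rec(3, 4)
= 3 * 3 * 3 * pow_rec(3, 3)
= 3 * 3 * 3 * 3 * pow_rec(3, 2)
= 3 * 3 * 3 * 3 * 3 * pow_rec(3, 1)
= 3 * 3 * 3 * 3 * 3 * 3 * pow_rec(3, 0)
= 3 * 3 * 3 * 3 * 3 * 3 * 1
= 729


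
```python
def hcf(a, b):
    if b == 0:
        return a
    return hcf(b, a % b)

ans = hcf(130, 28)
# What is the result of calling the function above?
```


hcf(130, 28)
= hcf(28, 130 % 28) = hcf(28, 18)
= hcf(18, 28 % 18) = hcf(18, 10)
= hcf(10, 18 % 10) = hcf(10, 8)
= hcf(8, 10 % 8) = hcf(8, 2)
= hcf(2, 8 % 2) = hcf(2, 0)
b == 0, return a = 2


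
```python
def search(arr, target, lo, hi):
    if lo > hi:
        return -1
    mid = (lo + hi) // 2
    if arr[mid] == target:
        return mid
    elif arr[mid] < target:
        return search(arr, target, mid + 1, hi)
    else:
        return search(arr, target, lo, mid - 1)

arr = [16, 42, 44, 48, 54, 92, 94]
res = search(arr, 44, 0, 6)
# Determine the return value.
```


search(arr, 44, 0, 6)
lo=0, hi=6, mid=3, arr[mid]=48
48 > 44, search left half
lo=0, hi=2, mid=1, arr[mid]=42
42 < 44, search right half
lo=2, hi=2, mid=2, arr[mid]=44
arr[2] == 44, found at index 2
= 2


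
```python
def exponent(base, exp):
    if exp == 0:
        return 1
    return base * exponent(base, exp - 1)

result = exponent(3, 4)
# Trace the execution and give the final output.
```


exponent(3, 4)
= 3 * exponent(3, 3)
= 3 * 3 * exponent(3, 2)
= 3 * 3 * 3 * exponent(3, 1)
= 3 * 3 * 3 * 3 * exponent(3, 0)
= 3 * 3 * 3 * 3 * 1
= 81


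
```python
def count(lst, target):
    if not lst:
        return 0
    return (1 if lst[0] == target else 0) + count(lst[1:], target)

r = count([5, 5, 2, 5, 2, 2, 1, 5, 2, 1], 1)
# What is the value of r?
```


count([5, 5, 2, 5, 2, 2, 1, 5, 2, 1], 1)
lst[0]=5 != 1: 0 + count([5, 2, 5, 2, 2, 1, 5, 2, 1], 1)
lst[0]=5 != 1: 0 + count([2, 5, 2, 2, 1, 5, 2, 1], 1)
lst[0]=2 != 1: 0 + count([5, 2, 2, 1, 5, 2, 1], 1)
lst[0]=5 != 1: 0 + count([2, 2, 1, 5, 2, 1], 1)
lst[0]=2 != 1: 0 + count([2, 1, 5, 2, 1], 1)
lst[0]=2 != 1: 0 + count([1, 5, 2, 1], 1)
lst[0]=1 == 1: 1 + count([5, 2, 1], 1)
lst[0]=5 != 1: 0 + count([2, 1], 1)
lst[0]=2 != 1: 0 + count([1], 1)
lst[0]=1 == 1: 1 + count([], 1)
= 2


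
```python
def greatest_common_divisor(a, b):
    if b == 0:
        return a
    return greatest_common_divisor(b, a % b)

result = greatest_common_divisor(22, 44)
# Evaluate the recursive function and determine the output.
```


greatest_common_divisor(22, 44)
= greatest_common_divisor(44, 22 % 44) = greatest_common_divisor(44, 22)
= greatest_common_divisor(22, 44 % 22) = greatest_common_divisor(22, 0)
b == 0, return a = 22


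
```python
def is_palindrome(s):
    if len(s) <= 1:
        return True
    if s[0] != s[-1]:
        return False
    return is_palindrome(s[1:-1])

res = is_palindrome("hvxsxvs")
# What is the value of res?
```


is_palindrome("hvxsxvs")
"hvxsxvs": s[0]='h' != s[-1]='s' -> False
= False


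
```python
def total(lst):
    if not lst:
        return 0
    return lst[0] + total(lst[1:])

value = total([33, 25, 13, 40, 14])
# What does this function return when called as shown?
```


total([33, 25, 13, 40, 14])
= 33 + total([25, 13, 40, 14])
= 33 + 25 + total([13, 40, 14])
= 33 + 25 + 13 + total([40, 14])
= 33 + 25 + 13 + 40 + total([14])
= 33 + 25 + 13 + 40 + 14 + total([])
= 33 + 25 + 13 + 40 + 14 + 0
= 125


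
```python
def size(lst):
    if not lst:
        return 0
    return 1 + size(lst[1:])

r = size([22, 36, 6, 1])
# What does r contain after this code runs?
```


size([22, 36, 6, 1])
= 1 + size([36, 6, 1])
= 1 + 1 + size([6, 1])
= 1 + 1 + 1 + size([1])
= 1 + 1 + 1 + 1 + size([])
= 1 + 1 + 1 + 1 + 0
= 4


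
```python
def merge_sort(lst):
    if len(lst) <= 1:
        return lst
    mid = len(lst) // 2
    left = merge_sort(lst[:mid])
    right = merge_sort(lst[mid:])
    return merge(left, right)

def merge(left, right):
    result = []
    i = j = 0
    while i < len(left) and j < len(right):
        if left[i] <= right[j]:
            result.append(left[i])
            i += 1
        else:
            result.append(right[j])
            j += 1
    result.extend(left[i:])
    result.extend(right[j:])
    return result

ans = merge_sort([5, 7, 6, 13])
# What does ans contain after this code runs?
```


merge_sort([5, 7, 6, 13])
Split into [5, 7] and [6, 13]
Left sorted: [5, 7]
Right sorted: [6, 13]
Merge [5, 7] and [6, 13]
= [5, 6, 7, 13]


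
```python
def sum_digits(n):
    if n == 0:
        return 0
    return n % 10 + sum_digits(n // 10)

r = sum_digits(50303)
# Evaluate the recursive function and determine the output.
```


sum_digits(50303)
= 3 + sum_digits(5030)
= 3 + 0 + sum_digits(503)
= 3 + 0 + 3 + sum_digits(50)
= 3 + 0 + 3 + 0 + sum_digits(5)
= 3 + 0 + 3 + 0 + 5 + sum_digits(0)
= 3 + 0 + 3 + 0 + 5 + 0
= 11


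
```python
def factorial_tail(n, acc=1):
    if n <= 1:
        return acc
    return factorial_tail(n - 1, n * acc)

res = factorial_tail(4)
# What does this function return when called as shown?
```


factorial_tail(4, 1)
= factorial_tail(3, 4 * 1) = factorial_tail(3, 4)
= factorial_tail(2, 3 * 4) = factorial_tail(2, 12)
= factorial_tail(1, 2 * 12) = factorial_tail(1, 24)
n <= 1, return acc = 24


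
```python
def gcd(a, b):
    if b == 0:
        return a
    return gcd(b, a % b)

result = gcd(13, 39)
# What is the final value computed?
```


gcd(13, 39)
= gcd(39, 13 % 39) = gcd(39, 13)
= gcd(13, 39 % 13) = gcd(13, 0)
b == 0, return a = 13


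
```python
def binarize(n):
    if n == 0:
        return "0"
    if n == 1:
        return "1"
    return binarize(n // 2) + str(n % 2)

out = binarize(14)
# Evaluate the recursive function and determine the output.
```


binarize(14)
= binarize(7) + "0"
= binarize(3) + "1" + "0"
= binarize(1) + "1" + "1" + "0"
= "1" + "1" + "1" + "0"
= "1110"


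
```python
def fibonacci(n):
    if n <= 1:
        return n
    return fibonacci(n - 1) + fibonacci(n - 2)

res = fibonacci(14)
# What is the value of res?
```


fibonacci(14)
= fibonacci(13) + fibonacci(12)
= (fibonacci(12) + fibonacci(11)) + fibonacci(12)
Computing bottom-up: fibonacci(0)=0, fibonacci(1)=1, fibonacci(2)=1, fibonacci(3)=2, fibonacci(4)=3, fibonacci(5)=5, fibonacci(6)=8, fibonacci(7)=13, fibonacci(8)=21, fibonacci(9)=34, fibonacci(10)=55, fibonacci(11)=89, fibonacci(12)=144, fibonacci(13)=233, fibonacci(14)=377
= 377


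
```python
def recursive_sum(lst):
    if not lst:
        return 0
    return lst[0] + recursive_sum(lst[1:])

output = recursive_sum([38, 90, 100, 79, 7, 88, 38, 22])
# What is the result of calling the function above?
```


recursive_sum([38, 90, 100, 79, 7, 88, 38, 22])
= 38 + recursive_sum([90, 100, 79, 7, 88, 38, 22])
= 38 + 90 + recursive_sum([100, 79, 7, 88, 38, 22])
= 38 + 90 + 100 + recursive_sum([79, 7, 88, 38, 22])
= 38 + 90 + 100 + 79 + recursive_sum([7, 88, 38, 22])
= 38 + 90 + 100 + 79 + 7 + recursive_sum([88, 38, 22])
= 38 + 90 + 100 + 79 + 7 + 88 + recursive_sum([38, 22])
= 38 + 90 + 100 + 79 + 7 + 88 + 38 + recursive_sum([22])
= 38 + 90 + 100 + 79 + 7 + 88 + 38 + 22 + recursive_sum([])
= 38 + 90 + 100 + 79 + 7 + 88 + 38 + 22 + 0
= 462
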